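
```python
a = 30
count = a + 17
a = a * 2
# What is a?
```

Trace:
`a = 30` → a = 30
`count = a + 17` → count = 47
`a = a * 2` → a = 60
So a = 60

Answer: 60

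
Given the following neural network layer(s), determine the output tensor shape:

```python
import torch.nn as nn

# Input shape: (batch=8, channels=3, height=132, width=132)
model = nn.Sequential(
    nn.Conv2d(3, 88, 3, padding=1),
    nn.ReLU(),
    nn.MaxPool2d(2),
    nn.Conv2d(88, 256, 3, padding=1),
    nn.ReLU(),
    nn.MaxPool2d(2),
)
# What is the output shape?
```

Input: (8, 3, 132, 132) -> after first Conv2d: (8, 88, 132, 132) -> after first MaxPool2d: (8, 88, 66, 66) -> after second Conv2d: (8, 256, 66, 66) -> Output: (8, 256, 33, 33)

Answer: (8, 256, 33, 33)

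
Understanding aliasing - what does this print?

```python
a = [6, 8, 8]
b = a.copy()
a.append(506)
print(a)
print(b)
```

Key concept: list.copy() creates independent copy.
Step by step:
`a = [6, 8, 8]` → a = [6, 8, 8]
`b = a.copy()` → b = [6, 8, 8]
`a.append(506)` → a = [6, 8, 8, 506]
`print(a)` → prints [6, 8, 8, 506]
`print(b)` → prints [6, 8, 8]

Answer:
[6, 8, 8, 506]
[6, 8, 8]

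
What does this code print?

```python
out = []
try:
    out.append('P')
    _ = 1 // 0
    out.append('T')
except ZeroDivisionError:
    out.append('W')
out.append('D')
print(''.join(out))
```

Execution trace: 'P' (try body) → 'W' (except ZeroDivisionError) → 'D' (after the try/except). Output: PWD

Answer: PWD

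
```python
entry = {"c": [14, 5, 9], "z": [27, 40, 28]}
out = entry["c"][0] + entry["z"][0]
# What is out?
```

Trace:
`entry = {"c": [14, 5, 9], "z": [27, 40, 28]}` → entry = {'c': [14, 5, 9], 'z': [27, 40, 28]}
`out = entry["c"][0] + entry["z"][0]` → out = 41
So out = 41

Answer: 41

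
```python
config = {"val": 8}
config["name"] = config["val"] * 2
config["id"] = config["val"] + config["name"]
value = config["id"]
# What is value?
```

Trace:
`config = {"val": 8}` → config = {'val': 8}
`config["name"] = config["val"] * 2` → config = {'val': 8, 'name': 16}
`config["id"] = config["val"] + config["name"]` → config = {'val': 8, 'name': 16, 'id': 24}
`value = config["id"]` → value = 24
So value = 24

Answer: 24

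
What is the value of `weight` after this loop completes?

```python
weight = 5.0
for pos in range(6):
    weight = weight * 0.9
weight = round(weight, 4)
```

Exponential decay: 5.0 * 0.9^6
`weight` takes the values: 5.0 → 4.5 → 4.05 → 3.645 → 3.2805 → 2.95245 → 2.657205 → 2.6572

Answer: 2.6572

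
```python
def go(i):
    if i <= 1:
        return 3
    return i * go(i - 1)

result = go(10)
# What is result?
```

go(10) = 10 * 9 * 8 * 7 * 6 * 5 * 4 * 3 * 2 * 3 = 10886400

Answer: 10886400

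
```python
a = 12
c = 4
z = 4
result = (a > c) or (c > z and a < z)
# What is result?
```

Trace:
`a = 12` → a = 12
`c = 4` → c = 4
`z = 4` → z = 4
`result = (a > c) or (c > z and a < z)` → result = True
So result = True

Answer: True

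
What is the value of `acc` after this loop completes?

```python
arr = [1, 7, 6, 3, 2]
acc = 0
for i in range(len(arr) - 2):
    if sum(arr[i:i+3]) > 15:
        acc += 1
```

Count windows with sum > 15
`acc` takes the values: 0 → 1

Answer: 1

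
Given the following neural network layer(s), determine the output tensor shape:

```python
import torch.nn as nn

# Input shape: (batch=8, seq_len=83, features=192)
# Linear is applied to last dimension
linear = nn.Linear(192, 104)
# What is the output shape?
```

Input: (8, 83, 192) -> Output: (8, 83, 104)

Answer: (8, 83, 104)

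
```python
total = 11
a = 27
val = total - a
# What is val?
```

Trace:
`total = 11` → total = 11
`a = 27` → a = 27
`val = total - a` → val = -16
So val = -16

Answer: -16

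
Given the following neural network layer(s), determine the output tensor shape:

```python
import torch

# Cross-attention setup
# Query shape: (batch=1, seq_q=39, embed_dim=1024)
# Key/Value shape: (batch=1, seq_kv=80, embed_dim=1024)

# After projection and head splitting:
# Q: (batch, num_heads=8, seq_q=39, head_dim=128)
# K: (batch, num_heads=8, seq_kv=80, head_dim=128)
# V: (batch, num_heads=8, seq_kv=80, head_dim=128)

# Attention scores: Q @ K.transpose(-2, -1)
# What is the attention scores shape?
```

Input: (1, 39, 1024) -> Output: (1, 8, 39, 80)

Answer: (1, 8, 39, 80)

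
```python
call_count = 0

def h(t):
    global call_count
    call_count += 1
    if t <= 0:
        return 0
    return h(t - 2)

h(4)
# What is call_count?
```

Linear recursion stepping by 2: 3 calls from t=4 down to ≤0.

Answer: 3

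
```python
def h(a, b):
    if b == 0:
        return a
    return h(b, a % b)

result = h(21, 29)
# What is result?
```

h(21, 29) -> h(29, 21) -> h(21, 8) -> h(8, 5) -> h(5, 3) -> h(3, 2) -> h(2, 1) -> h(1, 0) -> 1

Answer: 1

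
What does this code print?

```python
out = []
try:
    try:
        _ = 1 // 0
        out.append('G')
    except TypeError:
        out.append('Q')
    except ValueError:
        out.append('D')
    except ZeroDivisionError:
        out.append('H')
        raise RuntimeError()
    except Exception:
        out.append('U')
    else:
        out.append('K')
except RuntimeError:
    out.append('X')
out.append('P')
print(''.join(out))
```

Execution trace: 'H' (inner except ZeroDivisionError) → 'X' (outer except RuntimeError) → 'P' (after the try/except). Output: HXP

Answer: HXP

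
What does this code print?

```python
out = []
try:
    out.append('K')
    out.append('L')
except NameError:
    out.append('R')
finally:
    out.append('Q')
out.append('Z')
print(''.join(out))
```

Execution trace: 'K' (try body) → 'L' (try body, no exception) → 'Q' (finally) → 'Z' (after the try/except). Output: KLQZ

Answer: KLQZ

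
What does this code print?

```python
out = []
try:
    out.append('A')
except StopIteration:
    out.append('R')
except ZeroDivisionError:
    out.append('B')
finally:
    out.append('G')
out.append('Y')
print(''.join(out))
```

Execution trace: 'A' (try body, no exception) → 'G' (finally) → 'Y' (after the try/except). Output: AGY

Answer: AGY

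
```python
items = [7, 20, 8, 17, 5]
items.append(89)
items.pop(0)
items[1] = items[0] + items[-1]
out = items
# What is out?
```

Trace:
`items = [7, 20, 8, 17, 5]` → items = [7, 20, 8, 17, 5]
`items.append(89)` → items = [7, 20, 8, 17, 5, 89]
`items.pop(0)` → items = [20, 8, 17, 5, 89]
`items[1] = items[0] + items[-1]` → items = [20, 109, 17, 5, 89]
`out = items` → out = [20, 109, 17, 5, 89]
So out = [20, 109, 17, 5, 89]

Answer: [20, 109, 17, 5, 89]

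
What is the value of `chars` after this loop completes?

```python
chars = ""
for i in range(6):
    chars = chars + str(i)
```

Concatenate digits 0 to 5
`chars` takes the values: "" → "0" → "01" → "012" → "0123" → "01234" → "012345"

Answer: "012345"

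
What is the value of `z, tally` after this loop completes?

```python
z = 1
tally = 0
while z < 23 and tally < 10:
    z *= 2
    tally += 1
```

Double until >= 23 or 10 iterations
`z, tally` takes the values: (1, 0) → (2, 0) → (2, 1) → (4, 1) → (4, 2) → (8, 2) → (8, 3) → (16, 3) → (16, 4) → (32, 4) → (32, 5)

Answer: 32, 5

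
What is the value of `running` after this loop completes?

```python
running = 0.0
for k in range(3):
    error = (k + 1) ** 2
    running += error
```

Sum of squared losses 1² + 2² + ... + 3²
`running` takes the values: 0.0 → 1.0 → 5.0 → 14.0

Answer: 14.0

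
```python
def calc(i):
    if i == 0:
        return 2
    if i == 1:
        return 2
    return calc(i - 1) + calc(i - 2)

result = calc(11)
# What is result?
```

Build up from base cases: calc(0)=2, calc(1)=2, calc(2)=4, calc(3)=6, calc(4)=10, calc(5)=16, calc(6)=26, ..., calc(11)=288

Answer: 288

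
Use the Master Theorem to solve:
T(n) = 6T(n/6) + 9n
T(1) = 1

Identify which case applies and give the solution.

a=6, b=6, f(n)=9n. log_6(6) = 1. Since c=1 = 1, Case 2 applies: T(n) = Θ(n^log_b(a) · log n) = O(n log n).

Answer: O(n log n) - Case 2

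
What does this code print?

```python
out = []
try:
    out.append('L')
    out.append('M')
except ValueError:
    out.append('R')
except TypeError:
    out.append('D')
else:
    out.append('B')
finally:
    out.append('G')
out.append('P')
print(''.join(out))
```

Execution trace: 'L' (try body) → 'M' (try body, no exception) → 'B' (else) → 'G' (finally) → 'P' (after the try/except). Output: LMBGP

Answer: LMBGP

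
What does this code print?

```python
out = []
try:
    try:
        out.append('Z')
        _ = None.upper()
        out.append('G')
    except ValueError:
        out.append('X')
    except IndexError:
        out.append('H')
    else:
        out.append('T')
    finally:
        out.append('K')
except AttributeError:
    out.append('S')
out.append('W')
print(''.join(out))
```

Execution trace: 'Z' (try body) → 'K' (finally) → 'S' (outer except AttributeError) → 'W' (after the try/except). Output: ZKSW

Answer: ZKSW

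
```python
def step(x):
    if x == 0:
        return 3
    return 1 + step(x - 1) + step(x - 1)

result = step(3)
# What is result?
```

step(x) = 1 + 2·step(x-1), step(0)=3. Closed form: (3+1)·2^3 - 1 = 31.

Answer: 31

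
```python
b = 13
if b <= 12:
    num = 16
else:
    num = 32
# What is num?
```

Trace:
`b = 13` → b = 13
`if b <= 12: ...` → b <= 12 is False, take else branch → num = 32
So num = 32

Answer: 32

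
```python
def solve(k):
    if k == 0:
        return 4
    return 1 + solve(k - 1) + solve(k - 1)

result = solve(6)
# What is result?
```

solve(k) = 1 + 2·solve(k-1), solve(0)=4. Closed form: (4+1)·2^6 - 1 = 319.

Answer: 319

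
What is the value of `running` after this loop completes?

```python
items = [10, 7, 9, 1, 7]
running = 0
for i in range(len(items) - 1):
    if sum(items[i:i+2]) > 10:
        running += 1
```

Count windows with sum > 10
`running` takes the values: 0 → 1 → 2

Answer: 2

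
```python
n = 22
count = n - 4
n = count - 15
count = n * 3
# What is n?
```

Trace:
`n = 22` → n = 22
`count = n - 4` → count = 18
`n = count - 15` → n = 3
`count = n * 3` → count = 9
So n = 3

Answer: 3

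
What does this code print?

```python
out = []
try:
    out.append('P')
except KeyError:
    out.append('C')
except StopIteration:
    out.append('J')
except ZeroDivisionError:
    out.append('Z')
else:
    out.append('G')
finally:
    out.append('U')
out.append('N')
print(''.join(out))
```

Execution trace: 'P' (try body, no exception) → 'G' (else) → 'U' (finally) → 'N' (after the try/except). Output: PGUN

Answer: PGUN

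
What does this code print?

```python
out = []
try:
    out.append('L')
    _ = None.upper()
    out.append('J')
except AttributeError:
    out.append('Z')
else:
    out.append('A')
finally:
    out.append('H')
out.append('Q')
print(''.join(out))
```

Execution trace: 'L' (try body) → 'Z' (except AttributeError) → 'H' (finally) → 'Q' (after the try/except). Output: LZHQ

Answer: LZHQ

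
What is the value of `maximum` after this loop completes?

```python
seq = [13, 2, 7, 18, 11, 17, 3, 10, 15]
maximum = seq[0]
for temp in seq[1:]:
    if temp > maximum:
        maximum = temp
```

Maximum of [13, 2, 7, 18, 11, 17, 3, 10, 15]
`maximum` takes the values: 13 → 18

Answer: 18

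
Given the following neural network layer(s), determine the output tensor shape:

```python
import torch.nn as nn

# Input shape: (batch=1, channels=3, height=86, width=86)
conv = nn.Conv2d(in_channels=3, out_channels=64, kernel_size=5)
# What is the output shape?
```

Input: (1, 3, 86, 86) -> Output: (1, 64, 82, 82)

Answer: (1, 64, 82, 82)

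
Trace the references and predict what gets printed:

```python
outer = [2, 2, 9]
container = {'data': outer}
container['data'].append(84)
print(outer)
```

Key concept: dict holds reference to list.
Step by step:
`outer = [2, 2, 9]` → outer = [2, 2, 9]
`container = {'data': outer}` → container = {'data': [2, 2, 9]}
`container['data'].append(84)` → outer = [2, 2, 9, 84]; container = {'data': [2, 2, 9, 84]}
`print(outer)` → prints [2, 2, 9, 84]

Answer: [2, 2, 9, 84]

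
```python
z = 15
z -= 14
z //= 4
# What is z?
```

Trace:
`z = 15` → z = 15
`z -= 14` → z = 1
`z //= 4` → z = 0
So z = 0

Answer: 0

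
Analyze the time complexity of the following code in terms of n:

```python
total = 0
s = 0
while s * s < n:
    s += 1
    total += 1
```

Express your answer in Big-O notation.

Each loop level contributes: √n. Multiplying the contributions gives O(√n).

Answer: O(√n)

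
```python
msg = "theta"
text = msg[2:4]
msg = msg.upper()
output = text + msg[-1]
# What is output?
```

Trace:
`msg = "theta"` → msg = 'theta'
`text = msg[2:4]` → text = 'et'
`msg = msg.upper()` → msg = 'THETA'
`output = text + msg[-1]` → output = 'etA'
So output = 'etA'

Answer: 'etA'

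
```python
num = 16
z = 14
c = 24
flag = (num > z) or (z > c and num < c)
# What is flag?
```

Trace:
`num = 16` → num = 16
`z = 14` → z = 14
`c = 24` → c = 24
`flag = (num > z) or (z > c and num < c)` → flag = True
So flag = True

Answer: True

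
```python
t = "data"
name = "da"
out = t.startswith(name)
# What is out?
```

Trace:
`t = "data"` → t = 'data'
`name = "da"` → name = 'da'
`out = t.startswith(name)` → out = True
So out = True

Answer: True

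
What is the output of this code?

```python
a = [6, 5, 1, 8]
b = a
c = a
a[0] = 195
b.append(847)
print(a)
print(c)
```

Key concept: multiple aliases.
Step by step:
`a = [6, 5, 1, 8]` → a = [6, 5, 1, 8]
`b = a` → b = [6, 5, 1, 8] (same object as a)
`c = a` → c = [6, 5, 1, 8] (same object as a, b)
`a[0] = 195` → a = [195, 5, 1, 8] (same object as b, c); b = [195, 5, 1, 8] (same object as a, c); c = [195, 5, 1, 8] (same object as a, b)
`b.append(847)` → a = [195, 5, 1, 8, 847] (same object as b, c); b = [195, 5, 1, 8, 847] (same object as a, c); c = [195, 5, 1, 8, 847] (same object as a, b)
`print(a)` → prints [195, 5, 1, 8, 847]
`print(c)` → prints [195, 5, 1, 8, 847]

Answer:
[195, 5, 1, 8, 847]
[195, 5, 1, 8, 847]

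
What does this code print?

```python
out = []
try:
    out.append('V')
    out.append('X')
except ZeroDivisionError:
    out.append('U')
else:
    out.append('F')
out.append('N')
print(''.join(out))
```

Execution trace: 'V' (try body) → 'X' (try body, no exception) → 'F' (else) → 'N' (after the try/except). Output: VXFN

Answer: VXFN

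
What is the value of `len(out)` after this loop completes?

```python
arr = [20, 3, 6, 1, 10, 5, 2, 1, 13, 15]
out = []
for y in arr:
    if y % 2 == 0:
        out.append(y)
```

Count even numbers in [20, 3, 6, 1, 10, 5, 2, 1, 13, 15]
`out` takes the values: [] → [20] → [20, 6] → [20, 6, 10] → [20, 6, 10, 2]
So `len(out)` = 4

Answer: 4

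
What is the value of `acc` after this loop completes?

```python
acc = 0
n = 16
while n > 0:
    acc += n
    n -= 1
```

Sum 16 down to 1
`acc` takes the values: 0 → 16 → 31 → 45 → 58 → 70 → 81 → 91 → 100 → 108 → 115 → 121 → 126 → 130 → 133 → 135 → 136

Answer: 136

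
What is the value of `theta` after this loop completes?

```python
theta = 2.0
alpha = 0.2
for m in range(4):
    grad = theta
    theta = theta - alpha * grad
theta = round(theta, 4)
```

Gradient descent: w = 2.0 * (1 - 0.2)^4
`theta` takes the values: 2.0 → 1.6 → 1.28 → 1.024 → 0.8192

Answer: 0.8192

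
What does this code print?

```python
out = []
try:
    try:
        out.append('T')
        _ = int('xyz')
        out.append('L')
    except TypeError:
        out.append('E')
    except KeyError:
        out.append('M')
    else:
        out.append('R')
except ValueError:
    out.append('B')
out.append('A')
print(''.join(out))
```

Execution trace: 'T' (try body) → 'B' (outer except ValueError) → 'A' (after the try/except). Output: TBA

Answer: TBA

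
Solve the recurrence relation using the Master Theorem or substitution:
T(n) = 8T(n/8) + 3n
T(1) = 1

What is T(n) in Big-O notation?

By Master Theorem: a=8, b=8, f(n)=3n. Since log_8(8) = 1 and f(n) = Θ(n^1), Case 2 applies. T(n) = O(n log n).

Answer: O(n log n)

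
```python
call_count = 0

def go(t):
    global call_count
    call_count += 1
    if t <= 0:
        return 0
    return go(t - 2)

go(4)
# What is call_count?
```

Linear recursion stepping by 2: 3 calls from t=4 down to ≤0.

Answer: 3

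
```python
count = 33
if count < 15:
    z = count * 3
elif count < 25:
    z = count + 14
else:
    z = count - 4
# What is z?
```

Trace:
`count = 33` → count = 33
`if count < 15: ...` → count < 15 is False, count < 25 is False, take else branch → z = 29
So z = 29

Answer: 29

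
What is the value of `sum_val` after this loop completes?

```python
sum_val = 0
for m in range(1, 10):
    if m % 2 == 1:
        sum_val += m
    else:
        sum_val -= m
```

Add odd, subtract even
`sum_val` takes the values: 0 → 1 → -1 → 2 → -2 → 3 → -3 → 4 → -4 → 5

Answer: 5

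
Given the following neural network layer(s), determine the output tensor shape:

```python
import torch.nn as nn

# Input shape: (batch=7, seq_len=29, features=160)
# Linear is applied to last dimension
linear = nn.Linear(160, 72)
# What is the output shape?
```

Input: (7, 29, 160) -> Output: (7, 29, 72)

Answer: (7, 29, 72)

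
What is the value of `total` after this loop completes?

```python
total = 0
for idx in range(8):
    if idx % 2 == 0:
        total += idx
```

Sum of even numbers 0 to 7
`total` takes the values: 0 → 2 → 6 → 12

Answer: 12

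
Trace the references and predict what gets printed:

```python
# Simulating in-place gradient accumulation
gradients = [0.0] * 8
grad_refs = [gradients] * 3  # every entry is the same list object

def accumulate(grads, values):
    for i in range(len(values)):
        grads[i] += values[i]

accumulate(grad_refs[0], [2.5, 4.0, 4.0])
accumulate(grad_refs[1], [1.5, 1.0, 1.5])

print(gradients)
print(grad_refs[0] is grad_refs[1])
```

Key concept: gradient accumulation aliasing.
Step by step:
`gradients = [0.0] * 8` → gradients = [0.0, 0.0, 0.0, 0.0, 0.0, 0.0, 0.0, 0.0]
`grad_refs = [gradients] * 3` → grad_refs = [[0.0, 0.0, 0.0, 0.0, 0.0, 0.0, 0.0, 0.0], [0.0, 0.0, 0.0, 0.0, 0.0, 0.0, 0.0, 0.0], [0.0, 0.0, 0.0, 0.0, 0.0, 0.0, 0.0, 0.0]]
`accumulate(grad_refs[0], [2.5, 4.0, 4.0])` → gradients = [2.5, 4.0, 4.0, 0.0, 0.0, 0.0, 0.0, 0.0]; grad_refs = [[2.5, 4.0, 4.0, 0.0, 0.0, 0.0, 0.0, 0.0], [2.5, 4.0, 4.0, 0.0, 0.0, 0.0, 0.0, 0.0], [2.5, 4.0, 4.0, 0.0, 0.0, 0.0, 0.0, 0.0]]
`accumulate(grad_refs[1], [1.5, 1.0, 1.5])` → gradients = [4.0, 5.0, 5.5, 0.0, 0.0, 0.0, 0.0, 0.0]; grad_refs = [[4.0, 5.0, 5.5, 0.0, 0.0, 0.0, 0.0, 0.0], [4.0, 5.0, 5.5, 0.0, 0.0, 0.0, 0.0, 0.0], [4.0, 5.0, 5.5, 0.0, 0.0, 0.0, 0.0, 0.0]]
`print(gradients)` → prints [4.0, 5.0, 5.5, 0.0, 0.0, 0.0, 0.0, 0.0]
`print(grad_refs[0] is grad_refs[1])` → prints True

Answer:
[4.0, 5.0, 5.5, 0.0, 0.0, 0.0, 0.0, 0.0]
True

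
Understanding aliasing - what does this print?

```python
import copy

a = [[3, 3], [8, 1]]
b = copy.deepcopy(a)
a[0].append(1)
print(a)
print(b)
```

Key concept: deep copy is fully independent.
Step by step:
`a = [[3, 3], [8, 1]]` → a = [[3, 3], [8, 1]]
`b = copy.deepcopy(a)` → b = [[3, 3], [8, 1]]
`a[0].append(1)` → a = [[3, 3, 1], [8, 1]]
`print(a)` → prints [[3, 3, 1], [8, 1]]
`print(b)` → prints [[3, 3], [8, 1]]

Answer:
[[3, 3, 1], [8, 1]]
[[3, 3], [8, 1]]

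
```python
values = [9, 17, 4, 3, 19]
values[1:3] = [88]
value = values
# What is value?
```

Trace:
`values = [9, 17, 4, 3, 19]` → values = [9, 17, 4, 3, 19]
`values[1:3] = [88]` → values = [9, 88, 3, 19]
`value = values` → value = [9, 88, 3, 19]
So value = [9, 88, 3, 19]

Answer: [9, 88, 3, 19]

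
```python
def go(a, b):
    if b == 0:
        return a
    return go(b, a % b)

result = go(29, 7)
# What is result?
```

go(29, 7) -> go(7, 1) -> go(1, 0) -> 1

Answer: 1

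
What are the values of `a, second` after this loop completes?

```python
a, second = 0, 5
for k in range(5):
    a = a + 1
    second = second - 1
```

a goes 0→5, second goes 5→0
`a, second` takes the values: (0, 5) → (1, 5) → (1, 4) → (2, 4) → (2, 3) → (3, 3) → (3, 2) → (4, 2) → (4, 1) → (5, 1) → (5, 0)

Answer: 5, 0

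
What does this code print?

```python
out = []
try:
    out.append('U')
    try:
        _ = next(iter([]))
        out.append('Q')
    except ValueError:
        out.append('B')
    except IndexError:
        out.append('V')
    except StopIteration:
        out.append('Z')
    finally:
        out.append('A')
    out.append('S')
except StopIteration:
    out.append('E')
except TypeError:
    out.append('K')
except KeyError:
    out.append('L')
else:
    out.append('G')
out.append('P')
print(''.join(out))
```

Execution trace: 'U' (try body) → 'Z' (inner except StopIteration) → 'A' (inner finally) → 'S' (try body, no exception) → 'G' (else) → 'P' (after the try/except). Output: UZASGP

Answer: UZASGP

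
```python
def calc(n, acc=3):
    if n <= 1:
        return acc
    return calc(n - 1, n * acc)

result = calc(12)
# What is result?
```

Accumulator trace (n, acc): (12, 3) -> (11, 36) -> (10, 396) -> (9, 3960) -> (8, 35640) -> (7, 285120) -> (6, 1995840) -> (5, 11975040) -> (4, 59875200) -> (3, 239500800) -> (2, 718502400) -> (1, 1437004800) -> return 1437004800

Answer: 1437004800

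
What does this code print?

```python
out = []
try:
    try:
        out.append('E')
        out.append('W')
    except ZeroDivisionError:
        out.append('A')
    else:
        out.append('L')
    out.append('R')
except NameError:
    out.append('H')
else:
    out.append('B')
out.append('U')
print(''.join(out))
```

Execution trace: 'E' (inner try body) → 'W' (inner try body, no exception) → 'L' (inner else) → 'R' (try body, no exception) → 'B' (else) → 'U' (after the try/except). Output: EWLRBU

Answer: EWLRBU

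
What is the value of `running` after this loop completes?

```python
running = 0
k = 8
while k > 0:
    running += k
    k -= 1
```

Sum 8 down to 1
`running` takes the values: 0 → 8 → 15 → 21 → 26 → 30 → 33 → 35 → 36

Answer: 36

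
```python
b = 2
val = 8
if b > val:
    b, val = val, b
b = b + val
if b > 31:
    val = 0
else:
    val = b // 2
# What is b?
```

Trace:
`b = 2` → b = 2
`val = 8` → val = 8
`if b > val: ...` → b > val is False → no variable changes
`b = b + val` → b = 10
`if b > 31: ...` → b > 31 is False, take else branch → val = 5
So b = 10

Answer: 10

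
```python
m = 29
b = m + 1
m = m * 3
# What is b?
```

Trace:
`m = 29` → m = 29
`b = m + 1` → b = 30
`m = m * 3` → m = 87
So b = 30

Answer: 30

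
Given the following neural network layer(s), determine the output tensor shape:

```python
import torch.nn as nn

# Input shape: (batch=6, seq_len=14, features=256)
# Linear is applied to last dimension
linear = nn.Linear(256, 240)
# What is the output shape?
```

Input: (6, 14, 256) -> Output: (6, 14, 240)

Answer: (6, 14, 240)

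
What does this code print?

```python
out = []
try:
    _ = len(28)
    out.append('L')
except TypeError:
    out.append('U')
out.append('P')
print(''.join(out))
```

Execution trace: 'U' (except TypeError) → 'P' (after the try/except). Output: UP

Answer: UP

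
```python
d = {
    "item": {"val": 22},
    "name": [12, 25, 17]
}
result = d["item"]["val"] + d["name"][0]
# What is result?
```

Trace:
`d = { ...` → d = {'item': {'val': 22}, 'name': [12, 25, 17]}
`result = d["item"]["val"] + d["name"][0]` → result = 34
So result = 34

Answer: 34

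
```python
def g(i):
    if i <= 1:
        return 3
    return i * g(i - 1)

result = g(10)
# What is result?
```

g(10) = 10 * 9 * 8 * 7 * 6 * 5 * 4 * 3 * 2 * 3 = 10886400

Answer: 10886400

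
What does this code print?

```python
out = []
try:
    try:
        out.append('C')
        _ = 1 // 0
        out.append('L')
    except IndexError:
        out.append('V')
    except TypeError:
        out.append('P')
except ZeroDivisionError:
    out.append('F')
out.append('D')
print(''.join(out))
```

Execution trace: 'C' (try body) → 'F' (outer except ZeroDivisionError) → 'D' (after the try/except). Output: CFD

Answer: CFD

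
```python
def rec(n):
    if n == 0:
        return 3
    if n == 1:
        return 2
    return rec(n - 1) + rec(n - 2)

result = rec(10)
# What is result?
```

Build up from base cases: rec(0)=3, rec(1)=2, rec(2)=5, rec(3)=7, rec(4)=12, rec(5)=19, rec(6)=31, ..., rec(10)=212

Answer: 212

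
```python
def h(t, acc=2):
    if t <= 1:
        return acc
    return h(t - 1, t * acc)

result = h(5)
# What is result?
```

Accumulator trace (n, acc): (5, 2) -> (4, 10) -> (3, 40) -> (2, 120) -> (1, 240) -> return 240

Answer: 240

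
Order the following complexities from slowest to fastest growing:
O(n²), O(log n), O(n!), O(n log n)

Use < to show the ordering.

Ordered by growth rate: O(log n) < O(n log n) < O(n²) < O(n!)

Answer: O(log n) < O(n log n) < O(n²) < O(n!)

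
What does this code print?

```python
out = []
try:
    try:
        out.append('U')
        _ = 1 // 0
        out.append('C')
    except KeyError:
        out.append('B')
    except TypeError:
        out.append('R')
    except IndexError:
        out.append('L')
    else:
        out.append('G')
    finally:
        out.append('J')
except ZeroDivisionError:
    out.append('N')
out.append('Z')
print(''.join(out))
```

Execution trace: 'U' (try body) → 'J' (finally) → 'N' (outer except ZeroDivisionError) → 'Z' (after the try/except). Output: UJNZ

Answer: UJNZ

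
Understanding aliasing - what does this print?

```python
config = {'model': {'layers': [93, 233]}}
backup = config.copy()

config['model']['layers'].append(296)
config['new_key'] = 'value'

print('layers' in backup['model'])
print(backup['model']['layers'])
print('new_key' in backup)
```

Key concept: shallow copy gotcha with nested dict.
Step by step:
`config = {'model': {'layers': [93, 233]}}` → config = {'model': {'layers': [93, 233]}}
`backup = config.copy()` → backup = {'model': {'layers': [93, 233]}}
`config['model']['layers'].append(296)` → config = {'model': {'layers': [93, 233, 296]}}; backup = {'model': {'layers': [93, 233, 296]}}
`config['new_key'] = 'value'` → config = {'model': {'layers': [93, 233, 296]}, 'new_key': 'value'}
`print('layers' in backup['model'])` → prints True
`print(backup['model']['layers'])` → prints [93, 233, 296]
`print('new_key' in backup)` → prints False

Answer:
True
[93, 233, 296]
False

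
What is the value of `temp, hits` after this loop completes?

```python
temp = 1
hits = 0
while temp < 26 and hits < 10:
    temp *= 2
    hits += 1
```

Double until >= 26 or 10 iterations
`temp, hits` takes the values: (1, 0) → (2, 0) → (2, 1) → (4, 1) → (4, 2) → (8, 2) → (8, 3) → (16, 3) → (16, 4) → (32, 4) → (32, 5)

Answer: 32, 5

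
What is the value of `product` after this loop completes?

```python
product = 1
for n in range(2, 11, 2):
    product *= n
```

Product of even numbers 2 to 10
`product` takes the values: 1 → 2 → 8 → 48 → 384 → 3840

Answer: 3840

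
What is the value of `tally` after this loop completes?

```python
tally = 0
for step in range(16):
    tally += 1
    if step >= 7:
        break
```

Loop breaks when step reaches 7, tally is 8
`tally` takes the values: 0 → 1 → 2 → 3 → 4 → 5 → 6 → 7 → 8

Answer: 8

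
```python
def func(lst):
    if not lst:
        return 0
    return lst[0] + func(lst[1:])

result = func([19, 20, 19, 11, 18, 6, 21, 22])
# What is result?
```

19 + 20 + 19 + 11 + 18 + 6 + 21 + 22 + 0 = 136

Answer: 136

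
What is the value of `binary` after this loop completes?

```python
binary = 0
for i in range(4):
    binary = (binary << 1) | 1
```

Build 4 consecutive 1-bits: 0b1111
`binary` takes the values: 0 → 1 → 3 → 7 → 15

Answer: 15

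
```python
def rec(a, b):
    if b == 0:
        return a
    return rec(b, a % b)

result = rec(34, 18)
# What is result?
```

rec(34, 18) -> rec(18, 16) -> rec(16, 2) -> rec(2, 0) -> 2

Answer: 2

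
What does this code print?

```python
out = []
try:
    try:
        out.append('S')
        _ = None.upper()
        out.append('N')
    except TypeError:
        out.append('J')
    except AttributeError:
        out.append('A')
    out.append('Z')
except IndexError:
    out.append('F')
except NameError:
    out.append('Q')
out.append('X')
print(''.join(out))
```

Execution trace: 'S' (inner try body) → 'A' (inner except AttributeError) → 'Z' (try body, no exception) → 'X' (after the try/except). Output: SAZX

Answer: SAZX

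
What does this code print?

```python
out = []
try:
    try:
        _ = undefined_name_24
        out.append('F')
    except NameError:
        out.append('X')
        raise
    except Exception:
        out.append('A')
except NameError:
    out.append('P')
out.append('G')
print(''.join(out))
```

Execution trace: 'X' (except NameError) → 'P' (outer except NameError) → 'G' (after the try/except). Output: XPG

Answer: XPG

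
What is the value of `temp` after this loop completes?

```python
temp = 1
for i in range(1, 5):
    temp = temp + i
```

Start at 1, add 1 through 4
`temp` takes the values: 1 → 2 → 4 → 7 → 11

Answer: 11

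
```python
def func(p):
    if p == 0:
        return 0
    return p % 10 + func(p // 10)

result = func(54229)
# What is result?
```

Sum of digits of 54229: 9 + 2 + 2 + 4 + 5 = 22

Answer: 22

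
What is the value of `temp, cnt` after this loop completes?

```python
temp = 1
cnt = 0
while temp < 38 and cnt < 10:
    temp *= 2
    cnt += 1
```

Double until >= 38 or 10 iterations
`temp, cnt` takes the values: (1, 0) → (2, 0) → (2, 1) → (4, 1) → (4, 2) → (8, 2) → (8, 3) → (16, 3) → (16, 4) → (32, 4) → (32, 5) → (64, 5) → (64, 6)

Answer: 64, 6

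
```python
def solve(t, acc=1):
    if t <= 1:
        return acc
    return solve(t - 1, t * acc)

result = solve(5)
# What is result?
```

Accumulator trace (n, acc): (5, 1) -> (4, 5) -> (3, 20) -> (2, 60) -> (1, 120) -> return 120

Answer: 120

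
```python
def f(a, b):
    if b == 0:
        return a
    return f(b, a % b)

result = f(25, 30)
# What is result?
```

f(25, 30) -> f(30, 25) -> f(25, 5) -> f(5, 0) -> 5

Answer: 5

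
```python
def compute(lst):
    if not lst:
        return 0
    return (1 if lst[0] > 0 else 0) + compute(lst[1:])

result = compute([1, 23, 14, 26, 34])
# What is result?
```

Count of positive elements in [1, 23, 14, 26, 34] = 5

Answer: 5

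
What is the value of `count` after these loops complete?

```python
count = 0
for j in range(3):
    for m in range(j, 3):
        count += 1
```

Upper triangle: 3 + 2 + ... + 1
`count` takes the values: 0 → 1 → 2 → 3 → 4 → 5 → 6

Answer: 6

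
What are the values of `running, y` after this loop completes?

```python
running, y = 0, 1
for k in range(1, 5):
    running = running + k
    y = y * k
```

Sum and factorial of 1 to 4
`running, y` takes the values: (0, 1) → (1, 1) → (3, 1) → (3, 2) → (6, 2) → (6, 6) → (10, 6) → (10, 24)

Answer: 10, 24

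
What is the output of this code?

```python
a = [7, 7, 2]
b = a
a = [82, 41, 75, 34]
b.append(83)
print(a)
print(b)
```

Key concept: rebinding vs mutation: a is rebound to a new list, b still points at the original.
Step by step:
`a = [7, 7, 2]` → a = [7, 7, 2]
`b = a` → b = [7, 7, 2] (same object as a)
`a = [82, 41, 75, 34]` → a = [82, 41, 75, 34]
`b.append(83)` → b = [7, 7, 2, 83]
`print(a)` → prints [82, 41, 75, 34]
`print(b)` → prints [7, 7, 2, 83]

Answer:
[82, 41, 75, 34]
[7, 7, 2, 83]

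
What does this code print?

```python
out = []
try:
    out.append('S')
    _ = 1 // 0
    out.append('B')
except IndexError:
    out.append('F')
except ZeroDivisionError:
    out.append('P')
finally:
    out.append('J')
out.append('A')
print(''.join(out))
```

Execution trace: 'S' (try body) → 'P' (except ZeroDivisionError) → 'J' (finally) → 'A' (after the try/except). Output: SPJA

Answer: SPJA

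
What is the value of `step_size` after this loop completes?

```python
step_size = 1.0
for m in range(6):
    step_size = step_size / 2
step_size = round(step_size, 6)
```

Halving LR 6 times: 1 / 2^6
`step_size` takes the values: 1.0 → 0.5 → 0.25 → 0.125 → 0.0625 → 0.03125 → 0.015625

Answer: 0.015625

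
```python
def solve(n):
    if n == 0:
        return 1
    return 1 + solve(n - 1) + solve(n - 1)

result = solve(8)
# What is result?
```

solve(n) = 1 + 2·solve(n-1), solve(0)=1. Closed form: (1+1)·2^8 - 1 = 511.

Answer: 511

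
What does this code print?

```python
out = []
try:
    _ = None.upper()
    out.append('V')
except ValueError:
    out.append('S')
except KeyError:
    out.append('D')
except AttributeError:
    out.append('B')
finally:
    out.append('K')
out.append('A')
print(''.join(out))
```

Execution trace: 'B' (except AttributeError) → 'K' (finally) → 'A' (after the try/except). Output: BKA

Answer: BKA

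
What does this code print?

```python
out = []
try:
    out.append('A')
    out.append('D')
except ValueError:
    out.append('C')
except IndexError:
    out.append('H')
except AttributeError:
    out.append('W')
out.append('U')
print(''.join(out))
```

Execution trace: 'A' (try body) → 'D' (try body, no exception) → 'U' (after the try/except). Output: ADU

Answer: ADU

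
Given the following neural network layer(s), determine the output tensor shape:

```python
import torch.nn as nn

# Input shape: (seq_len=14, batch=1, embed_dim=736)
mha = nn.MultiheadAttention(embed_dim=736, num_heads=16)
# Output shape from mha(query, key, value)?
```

Input: (14, 1, 736) -> Output: (14, 1, 736)

Answer: (14, 1, 736)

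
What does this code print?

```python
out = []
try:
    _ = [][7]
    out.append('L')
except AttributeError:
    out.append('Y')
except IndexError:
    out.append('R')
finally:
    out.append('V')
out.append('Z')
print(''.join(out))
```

Execution trace: 'R' (except IndexError) → 'V' (finally) → 'Z' (after the try/except). Output: RVZ

Answer: RVZ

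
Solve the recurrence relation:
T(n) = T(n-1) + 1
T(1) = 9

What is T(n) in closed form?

Unrolling: T(n) = T(1) + 1·(n-1) = 9 + 1(n-1) = n + 8.

Answer: T(n) = n + 8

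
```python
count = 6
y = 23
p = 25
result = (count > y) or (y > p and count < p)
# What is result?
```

Trace:
`count = 6` → count = 6
`y = 23` → y = 23
`p = 25` → p = 25
`result = (count > y) or (y > p and count < p)` → result = False
So result = False

Answer: False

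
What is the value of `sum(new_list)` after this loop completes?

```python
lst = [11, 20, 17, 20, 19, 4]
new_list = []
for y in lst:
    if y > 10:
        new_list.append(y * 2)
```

Sum of doubled values > 10
`new_list` takes the values: [] → [22] → [22, 40] → [22, 40, 34] → [22, 40, 34, 40] → [22, 40, 34, 40, 38]
So `sum(new_list)` = 174

Answer: 174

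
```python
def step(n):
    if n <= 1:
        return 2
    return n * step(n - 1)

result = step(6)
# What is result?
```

step(6) = 6 * 5 * 4 * 3 * 2 * 2 = 1440

Answer: 1440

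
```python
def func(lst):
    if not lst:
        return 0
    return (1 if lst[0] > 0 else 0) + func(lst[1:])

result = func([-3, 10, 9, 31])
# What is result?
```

Count of positive elements in [-3, 10, 9, 31] = 3

Answer: 3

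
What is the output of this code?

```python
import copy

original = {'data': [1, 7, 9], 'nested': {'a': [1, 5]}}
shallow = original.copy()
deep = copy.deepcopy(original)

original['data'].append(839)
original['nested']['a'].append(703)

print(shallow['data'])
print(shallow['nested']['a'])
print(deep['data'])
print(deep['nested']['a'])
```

Key concept: comparing shallow vs deep copy.
Step by step:
`original = {'data': [1, 7, 9], 'nested': {'a': [1, 5]}}` → original = {'data': [1, 7, 9], 'nested': {'a': [1, 5]}}
`shallow = original.copy()` → shallow = {'data': [1, 7, 9], 'nested': {'a': [1, 5]}}
`deep = copy.deepcopy(original)` → deep = {'data': [1, 7, 9], 'nested': {'a': [1, 5]}}
`original['data'].append(839)` → original = {'data': [1, 7, 9, 839], 'nested': {'a': [1, 5]}}; shallow = {'data': [1, 7, 9, 839], 'nested': {'a': [1, 5]}}
`original['nested']['a'].append(703)` → original = {'data': [1, 7, 9, 839], 'nested': {'a': [1, 5, 703]}}; shallow = {'data': [1, 7, 9, 839], 'nested': {'a': [1, 5, 703]}}
`print(shallow['data'])` → prints [1, 7, 9, 839]
`print(shallow['nested']['a'])` → prints [1, 5, 703]
`print(deep['data'])` → prints [1, 7, 9]
`print(deep['nested']['a'])` → prints [1, 5]

Answer:
[1, 7, 9, 839]
[1, 5, 703]
[1, 7, 9]
[1, 5]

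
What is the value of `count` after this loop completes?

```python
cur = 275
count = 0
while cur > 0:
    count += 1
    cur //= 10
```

Count digits by repeated division by 10
`count` takes the values: 0 → 1 → 2 → 3

Answer: 3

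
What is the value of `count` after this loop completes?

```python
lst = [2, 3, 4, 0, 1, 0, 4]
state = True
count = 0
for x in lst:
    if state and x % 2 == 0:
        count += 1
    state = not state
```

Count even values at even positions
`count` takes the values: 0 → 1 → 2 → 3

Answer: 3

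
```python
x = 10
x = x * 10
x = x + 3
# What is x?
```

Trace:
`x = 10` → x = 10
`x = x * 10` → x = 100
`x = x + 3` → x = 103
So x = 103

Answer: 103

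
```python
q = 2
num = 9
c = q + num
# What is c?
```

Trace:
`q = 2` → q = 2
`num = 9` → num = 9
`c = q + num` → c = 11
So c = 11

Answer: 11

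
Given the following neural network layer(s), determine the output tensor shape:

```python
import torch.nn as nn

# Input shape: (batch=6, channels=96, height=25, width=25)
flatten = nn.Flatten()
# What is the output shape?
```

Input: (6, 96, 25, 25) -> Output: (6, 60000)

Answer: (6, 60000)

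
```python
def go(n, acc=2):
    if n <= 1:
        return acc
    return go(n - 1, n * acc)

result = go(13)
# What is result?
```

Accumulator trace (n, acc): (13, 2) -> (12, 26) -> (11, 312) -> (10, 3432) -> (9, 34320) -> (8, 308880) -> (7, 2471040) -> (6, 17297280) -> (5, 103783680) -> (4, 518918400) -> (3, 2075673600) -> (2, 6227020800) -> (1, 12454041600) -> return 12454041600

Answer: 12454041600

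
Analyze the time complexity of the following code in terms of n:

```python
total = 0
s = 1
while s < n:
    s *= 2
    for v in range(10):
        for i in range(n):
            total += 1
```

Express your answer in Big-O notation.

Each loop level contributes: log n × 1 × n. Multiplying the contributions gives O(n log n).

Answer: O(n log n)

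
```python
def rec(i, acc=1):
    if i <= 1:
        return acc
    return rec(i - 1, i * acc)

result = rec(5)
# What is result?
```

Accumulator trace (n, acc): (5, 1) -> (4, 5) -> (3, 20) -> (2, 60) -> (1, 120) -> return 120

Answer: 120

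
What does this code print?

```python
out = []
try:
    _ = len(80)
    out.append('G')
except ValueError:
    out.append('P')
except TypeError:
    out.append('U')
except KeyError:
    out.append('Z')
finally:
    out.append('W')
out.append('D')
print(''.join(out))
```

Execution trace: 'U' (except TypeError) → 'W' (finally) → 'D' (after the try/except). Output: UWD

Answer: UWD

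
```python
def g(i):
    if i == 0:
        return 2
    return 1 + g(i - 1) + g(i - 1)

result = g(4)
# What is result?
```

g(i) = 1 + 2·g(i-1), g(0)=2. Closed form: (2+1)·2^4 - 1 = 47.

Answer: 47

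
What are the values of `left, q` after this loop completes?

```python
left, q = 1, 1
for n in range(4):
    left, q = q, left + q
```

Fibonacci: after 4 iterations
`left, q` takes the values: (1, 1) → (1, 2) → (2, 3) → (3, 5) → (5, 8)

Answer: 5, 8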